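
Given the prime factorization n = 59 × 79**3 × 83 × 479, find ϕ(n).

1106670995664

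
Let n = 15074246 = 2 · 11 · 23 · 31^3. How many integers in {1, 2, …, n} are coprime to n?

φ(15074246) = 15074246 · (1 − 1/2) · (1 − 1/11) · (1 − 1/23) · (1 − 1/31)
       = 15074246 · 6600/15686 = 6342600.

6342600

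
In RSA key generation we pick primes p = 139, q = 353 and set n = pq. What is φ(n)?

φ(139) = 139 − 1 = 138.
φ(353) = 353 − 1 = 352.
Multiply: 138 · 352 = 48576.

48576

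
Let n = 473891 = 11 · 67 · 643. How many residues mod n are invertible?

423720

φ(11) = 11 − 1 = 10.
φ(67) = 67 − 1 = 66.
φ(643) = 643 − 1 = 642.
Multiply: 10 · 66 · 642 = 423720.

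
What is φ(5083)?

Factor 5083: 5083 = 13 · 17 · 23.
φ(5083) = 5083 · (1 − 1/13) · (1 − 1/17) · (1 − 1/23)
       = 5083 · 4224/5083 = 4224.

4224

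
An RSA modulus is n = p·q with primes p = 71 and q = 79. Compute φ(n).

For distinct primes, φ(pq) = (p−1)(q−1) = 70 × 78 = 5460.

5460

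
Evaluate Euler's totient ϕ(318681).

Prime factorization: 318681 = 3^3 * 11 * 29 * 37.
φ(3^3) = 3^3 − 3^2 = 27 − 9 = 18.
φ(11) = 11 − 1 = 10.
φ(29) = 29 − 1 = 28.
φ(37) = 37 − 1 = 36.
Since φ is multiplicative, φ(318681) = 18 · 10 · 28 · 36 = 181440.

181440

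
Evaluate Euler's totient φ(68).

32

Factor 68: 68 = 2**2 × 17.
φ(2^2) = 2^2 − 2^1 = 4 − 2 = 2.
φ(17) = 17 − 1 = 16.
Since φ is multiplicative, φ(68) = 2 · 16 = 32.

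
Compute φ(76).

36

First factor: 76 = 2^2 * 19.
φ(2^2) = 2^2 − 2^1 = 4 − 2 = 2.
φ(19) = 19 − 1 = 18.
φ(76) = 2 × 18 = 36.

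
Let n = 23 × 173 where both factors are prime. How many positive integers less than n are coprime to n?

φ(n) = (p − 1)(q − 1) = (23−1)(173−1) = 22·172 = 3784.

3784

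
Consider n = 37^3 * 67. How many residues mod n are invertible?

3252744

φ(3393751) = 3393751 · (1 − 1/37) · (1 − 1/67)
       = 3393751 · 2376/2479 = 3252744.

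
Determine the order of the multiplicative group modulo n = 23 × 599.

13156

φ(13777) = 13777 · (1 − 1/23) · (1 − 1/599)
       = 13777 · 13156/13777 = 13156.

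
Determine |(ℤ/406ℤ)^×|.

168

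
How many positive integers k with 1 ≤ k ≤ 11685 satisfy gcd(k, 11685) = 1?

5760

11685 = 3 · 5 · 19 · 41.
φ(3) = 3 − 1 = 2.
φ(5) = 5 − 1 = 4.
φ(19) = 19 − 1 = 18.
φ(41) = 41 − 1 = 40.
Multiply: 2 · 4 · 18 · 40 = 5760.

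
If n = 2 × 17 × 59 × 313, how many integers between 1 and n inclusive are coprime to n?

φ(2) = 2 − 1 = 1.
φ(17) = 17 − 1 = 16.
φ(59) = 59 − 1 = 58.
φ(313) = 313 − 1 = 312.
φ(627878) = 1 × 16 × 58 × 312 = 289536.

289536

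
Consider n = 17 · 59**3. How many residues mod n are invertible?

3230368

φ(3491443) = 3491443 · (1 − 1/17) · (1 − 1/59)
       = 3491443 · 928/1003 = 3230368.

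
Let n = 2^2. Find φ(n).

φ(2^2) = 2^1·(2−1) = 2·1 = 2.

2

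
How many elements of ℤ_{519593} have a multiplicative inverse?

Prime factorization: 519593 = 19 * 23 * 29 * 41.
φ(19) = 19 − 1 = 18.
φ(23) = 23 − 1 = 22.
φ(29) = 29 − 1 = 28.
φ(41) = 41 − 1 = 40.
Since φ is multiplicative, φ(519593) = 18 · 22 · 28 · 40 = 443520.

443520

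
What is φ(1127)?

Prime factorization: 1127 = 7**2 · 23.
φ(1127) = 1127 · (1 − 1/7) · (1 − 1/23)
       = 1127 · 132/161 = 924.

924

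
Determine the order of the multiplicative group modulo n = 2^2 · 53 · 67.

6864

φ(14204) = 14204 · (1 − 1/2) · (1 − 1/53) · (1 − 1/67)
       = 14204 · 3432/7102 = 6864.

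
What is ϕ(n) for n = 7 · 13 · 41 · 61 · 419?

72230400

φ(95360629) = 95360629 · (1 − 1/7) · (1 − 1/13) · (1 − 1/41) · (1 − 1/61) · (1 − 1/419)
       = 95360629 · 72230400/95360629 = 72230400.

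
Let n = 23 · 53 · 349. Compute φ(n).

φ(425431) = 425431 · (1 − 1/23) · (1 − 1/53) · (1 − 1/349)
       = 425431 · 398112/425431 = 398112.

398112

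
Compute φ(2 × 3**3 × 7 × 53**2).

φ(2) = 2 − 1 = 1.
φ(3^3) = 3^3 − 3^2 = 27 − 9 = 18.
φ(7) = 7 − 1 = 6.
φ(53^2) = 53^1·(53−1) = 53·52 = 2756.
Multiply: 1 · 18 · 6 · 2756 = 297648.

297648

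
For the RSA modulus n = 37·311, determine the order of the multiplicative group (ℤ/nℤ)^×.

φ(11507) = 11507 · (1 − 1/37) · (1 − 1/311)
       = 11507 · 11160/11507 = 11160.

11160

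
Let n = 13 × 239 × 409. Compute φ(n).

1165248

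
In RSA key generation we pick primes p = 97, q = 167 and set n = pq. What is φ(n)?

15936

φ(16199) = 16199 · (1 − 1/97) · (1 − 1/167)
       = 16199 · 15936/16199 = 15936.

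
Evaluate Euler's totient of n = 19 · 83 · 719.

1059768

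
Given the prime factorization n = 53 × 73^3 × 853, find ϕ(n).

16998913152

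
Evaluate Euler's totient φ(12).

Factor 12: 12 = 2**2 × 3.
φ(12) = 12 · (1 − 1/2) · (1 − 1/3)
       = 12 · 2/6 = 4.

4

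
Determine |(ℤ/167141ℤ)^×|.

144144

Prime factorization: 167141 = 13**2 · 23 · 43.
φ(167141) = 167141 · (1 − 1/13) · (1 − 1/23) · (1 − 1/43)
       = 167141 · 11088/12857 = 144144.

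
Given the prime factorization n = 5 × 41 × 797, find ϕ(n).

127360

φ(5) = 5 − 1 = 4.
φ(41) = 41 − 1 = 40.
φ(797) = 797 − 1 = 796.
φ(163385) = 4 × 40 × 796 = 127360.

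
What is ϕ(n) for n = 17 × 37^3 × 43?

33118848

φ(17) = 17 − 1 = 16.
φ(37^3) = 37^3 − 37^2 = 50653 − 1369 = 49284.
φ(43) = 43 − 1 = 42.
φ(37027343) = 16 × 49284 × 42 = 33118848.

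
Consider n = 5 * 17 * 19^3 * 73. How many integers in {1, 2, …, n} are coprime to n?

φ(5) = 5 − 1 = 4.
φ(17) = 17 − 1 = 16.
φ(19^3) = 19^3 − 19^2 = 6859 − 361 = 6498.
φ(73) = 73 − 1 = 72.
φ(42560095) = 4 × 16 × 6498 × 72 = 29942784.

29942784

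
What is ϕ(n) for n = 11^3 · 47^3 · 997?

φ(137773847761) = 137773847761 · (1 − 1/11) · (1 − 1/47) · (1 − 1/997)
       = 137773847761 · 458160/515449 = 122461128240.

122461128240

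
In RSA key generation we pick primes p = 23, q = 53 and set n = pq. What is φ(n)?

1144

φ(n) = (p − 1)(q − 1) = (23−1)(53−1) = 22·52 = 1144.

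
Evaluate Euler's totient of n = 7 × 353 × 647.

φ(1598737) = 1598737 · (1 − 1/7) · (1 − 1/353) · (1 − 1/647)
       = 1598737 · 1364352/1598737 = 1364352.

1364352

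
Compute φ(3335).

2464

Prime factorization: 3335 = 5 × 23 × 29.
φ(5) = 5 − 1 = 4.
φ(23) = 23 − 1 = 22.
φ(29) = 29 − 1 = 28.
Since φ is multiplicative, φ(3335) = 4 · 22 · 28 = 2464.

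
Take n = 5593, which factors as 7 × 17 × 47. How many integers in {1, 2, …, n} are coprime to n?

4416

φ(5593) = 5593 · (1 − 1/7) · (1 − 1/17) · (1 − 1/47)
       = 5593 · 4416/5593 = 4416.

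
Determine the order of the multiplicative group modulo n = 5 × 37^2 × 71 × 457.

φ(222099715) = 222099715 · (1 − 1/5) · (1 − 1/37) · (1 − 1/71) · (1 − 1/457)
       = 222099715 · 4596480/6002695 = 170069760.

170069760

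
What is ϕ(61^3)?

φ(61^3) = 61^3 − 61^2 = 226981 − 3721 = 223260.

223260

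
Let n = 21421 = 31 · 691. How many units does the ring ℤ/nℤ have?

20700

φ(21421) = 21421 · (1 − 1/31) · (1 − 1/691)
       = 21421 · 20700/21421 = 20700.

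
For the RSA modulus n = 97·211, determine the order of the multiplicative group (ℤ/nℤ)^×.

20160

For distinct primes, φ(pq) = (p−1)(q−1) = 96 × 210 = 20160.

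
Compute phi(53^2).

2756

φ(53^2) = 53^2 − 53^1 = 2809 − 53 = 2756.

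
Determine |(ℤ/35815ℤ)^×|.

35815 = 5 · 13 · 19 · 29.
φ(35815) = 35815 · (1 − 1/5) · (1 − 1/13) · (1 − 1/19) · (1 − 1/29)
       = 35815 · 24192/35815 = 24192.

24192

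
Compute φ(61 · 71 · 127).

529200

φ(61) = 61 − 1 = 60.
φ(71) = 71 − 1 = 70.
φ(127) = 127 − 1 = 126.
φ(550037) = 60 × 70 × 126 = 529200.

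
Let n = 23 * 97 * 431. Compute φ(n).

908160

φ(23) = 23 − 1 = 22.
φ(97) = 97 − 1 = 96.
φ(431) = 431 − 1 = 430.
Multiply: 22 · 96 · 430 = 908160.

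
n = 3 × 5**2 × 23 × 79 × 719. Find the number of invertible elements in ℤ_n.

49283520

φ(3) = 3 − 1 = 2.
φ(5^2) = 5^1·(5−1) = 5·4 = 20.
φ(23) = 23 − 1 = 22.
φ(79) = 79 − 1 = 78.
φ(719) = 719 − 1 = 718.
Multiply: 2 · 20 · 22 · 78 · 718 = 49283520.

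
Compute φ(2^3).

4

φ(8) = 8 · (1 − 1/2)
       = 8 · 1/2 = 4.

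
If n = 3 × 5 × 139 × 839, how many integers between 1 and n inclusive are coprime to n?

925152

φ(3) = 3 − 1 = 2.
φ(5) = 5 − 1 = 4.
φ(139) = 139 − 1 = 138.
φ(839) = 839 − 1 = 838.
φ(1749315) = 2 × 4 × 138 × 838 = 925152.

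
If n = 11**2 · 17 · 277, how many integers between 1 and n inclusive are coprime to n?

485760

φ(569789) = 569789 · (1 − 1/11) · (1 − 1/17) · (1 − 1/277)
       = 569789 · 44160/51799 = 485760.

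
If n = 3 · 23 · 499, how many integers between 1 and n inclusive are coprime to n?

21912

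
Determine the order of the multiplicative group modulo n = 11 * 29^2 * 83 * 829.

φ(11) = 11 − 1 = 10.
φ(29^2) = 29^2 − 29^1 = 841 − 29 = 812.
φ(83) = 83 − 1 = 82.
φ(829) = 829 − 1 = 828.
φ(636533557) = 10 × 812 × 82 × 828 = 551315520.

551315520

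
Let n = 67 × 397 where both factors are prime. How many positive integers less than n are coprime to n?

φ(67) = 67 − 1 = 66.
φ(397) = 397 − 1 = 396.
Multiply: 66 · 396 = 26136.

26136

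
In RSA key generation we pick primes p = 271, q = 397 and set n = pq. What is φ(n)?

106920

For distinct primes, φ(pq) = (p−1)(q−1) = 270 × 396 = 106920.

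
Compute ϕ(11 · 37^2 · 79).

1038960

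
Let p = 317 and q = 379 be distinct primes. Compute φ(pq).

φ(n) = (p − 1)(q − 1) = (317−1)(379−1) = 316·378 = 119448.

119448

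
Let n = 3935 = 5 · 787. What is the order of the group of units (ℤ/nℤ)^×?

φ(3935) = 3935 · (1 − 1/5) · (1 − 1/787)
       = 3935 · 3144/3935 = 3144.

3144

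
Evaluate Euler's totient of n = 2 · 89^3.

697048

φ(1409938) = 1409938 · (1 − 1/2) · (1 − 1/89)
       = 1409938 · 88/178 = 697048.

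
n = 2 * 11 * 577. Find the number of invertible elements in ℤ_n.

5760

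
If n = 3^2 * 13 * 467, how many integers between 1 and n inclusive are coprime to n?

33552

φ(54639) = 54639 · (1 − 1/3) · (1 − 1/13) · (1 − 1/467)
       = 54639 · 11184/18213 = 33552.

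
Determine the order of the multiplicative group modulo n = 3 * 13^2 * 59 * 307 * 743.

4108732992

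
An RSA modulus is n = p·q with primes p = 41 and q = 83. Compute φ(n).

For distinct primes, φ(pq) = (p−1)(q−1) = 40 × 82 = 3280.

3280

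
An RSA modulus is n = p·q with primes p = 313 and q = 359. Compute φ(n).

111696

φ(313) = 313 − 1 = 312.
φ(359) = 359 − 1 = 358.
Multiply: 312 · 358 = 111696.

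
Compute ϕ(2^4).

8

φ(2^4) = 2^3·(2−1) = 8·1 = 8.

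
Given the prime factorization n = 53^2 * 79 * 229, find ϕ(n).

φ(50817619) = 50817619 · (1 − 1/53) · (1 − 1/79) · (1 − 1/229)
       = 50817619 · 924768/958823 = 49012704.

49012704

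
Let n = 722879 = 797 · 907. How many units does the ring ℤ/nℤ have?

φ(797) = 797 − 1 = 796.
φ(907) = 907 − 1 = 906.
Multiply: 796 · 906 = 721176.

721176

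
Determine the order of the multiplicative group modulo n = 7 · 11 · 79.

φ(6083) = 6083 · (1 − 1/7) · (1 − 1/11) · (1 − 1/79)
       = 6083 · 4680/6083 = 4680.

4680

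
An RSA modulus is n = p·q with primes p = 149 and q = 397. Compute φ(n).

φ(pq) = (p−1)(q−1) = 148 · 396 = 58608.

58608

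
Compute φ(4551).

Factor 4551: 4551 = 3 × 37 × 41.
φ(4551) = 4551 · (1 − 1/3) · (1 − 1/37) · (1 − 1/41)
       = 4551 · 2880/4551 = 2880.

2880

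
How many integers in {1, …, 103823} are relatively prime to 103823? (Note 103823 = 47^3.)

101614

φ(47^3) = 47^3 − 47^2 = 103823 − 2209 = 101614.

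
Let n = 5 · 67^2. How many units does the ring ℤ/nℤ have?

φ(5) = 5 − 1 = 4.
φ(67^2) = 67^2 − 67^1 = 4489 − 67 = 4422.
Multiply: 4 · 4422 = 17688.

17688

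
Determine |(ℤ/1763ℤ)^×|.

1680

First factor: 1763 = 41 · 43.
φ(1763) = 1763 · (1 − 1/41) · (1 − 1/43)
       = 1763 · 1680/1763 = 1680.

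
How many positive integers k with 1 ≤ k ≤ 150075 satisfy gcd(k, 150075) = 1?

73920

Factor 150075: 150075 = 3**2 · 5**2 · 23 · 29.
φ(150075) = 150075 · (1 − 1/3) · (1 − 1/5) · (1 − 1/23) · (1 − 1/29)
       = 150075 · 4928/10005 = 73920.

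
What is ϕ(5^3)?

100

φ(125) = 125 · (1 − 1/5)
       = 125 · 4/5 = 100.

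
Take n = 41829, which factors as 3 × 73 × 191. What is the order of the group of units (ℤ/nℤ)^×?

φ(3) = 3 − 1 = 2.
φ(73) = 73 − 1 = 72.
φ(191) = 191 − 1 = 190.
Since φ is multiplicative, φ(41829) = 2 · 72 · 190 = 27360.

27360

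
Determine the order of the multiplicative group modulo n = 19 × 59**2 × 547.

φ(19) = 19 − 1 = 18.
φ(59^2) = 59^2 − 59^1 = 3481 − 59 = 3422.
φ(547) = 547 − 1 = 546.
Since φ is multiplicative, φ(36178033) = 18 · 3422 · 546 = 33631416.

33631416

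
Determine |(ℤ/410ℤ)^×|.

160

First factor: 410 = 2 × 5 × 41.
φ(410) = 410 · (1 − 1/2) · (1 − 1/5) · (1 − 1/41)
       = 410 · 160/410 = 160.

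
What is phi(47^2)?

2162

φ(47^2) = 47^2 − 47^1 = 2209 − 47 = 2162.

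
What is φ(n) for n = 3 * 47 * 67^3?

φ(3) = 3 − 1 = 2.
φ(47) = 47 − 1 = 46.
φ(67^3) = 67^3 − 67^2 = 300763 − 4489 = 296274.
Multiply: 2 · 46 · 296274 = 27257208.

27257208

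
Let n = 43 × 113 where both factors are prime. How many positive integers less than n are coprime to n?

φ(43) = 43 − 1 = 42.
φ(113) = 113 − 1 = 112.
Since φ is multiplicative, φ(4859) = 42 · 112 = 4704.

4704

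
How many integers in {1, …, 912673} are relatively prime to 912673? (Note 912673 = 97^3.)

903264

φ(912673) = 912673 · (1 − 1/97)
       = 912673 · 96/97 = 903264.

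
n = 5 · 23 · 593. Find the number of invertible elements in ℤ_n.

52096

φ(5) = 5 − 1 = 4.
φ(23) = 23 − 1 = 22.
φ(593) = 593 − 1 = 592.
φ(68195) = 4 × 22 × 592 = 52096.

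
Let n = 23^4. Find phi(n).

267674

φ(279841) = 279841 · (1 − 1/23)
       = 279841 · 22/23 = 267674.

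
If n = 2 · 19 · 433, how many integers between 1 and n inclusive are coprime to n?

7776

φ(16454) = 16454 · (1 − 1/2) · (1 − 1/19) · (1 − 1/433)
       = 16454 · 7776/16454 = 7776.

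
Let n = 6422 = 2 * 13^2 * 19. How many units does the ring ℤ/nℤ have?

φ(2) = 2 − 1 = 1.
φ(13^2) = 13^1·(13−1) = 13·12 = 156.
φ(19) = 19 − 1 = 18.
φ(6422) = 1 × 156 × 18 = 2808.

2808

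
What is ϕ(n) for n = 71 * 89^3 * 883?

φ(71) = 71 − 1 = 70.
φ(89^3) = 89^3 − 89^2 = 704969 − 7921 = 697048.
φ(883) = 883 − 1 = 882.
φ(44196621517) = 70 × 697048 × 882 = 43035743520.

43035743520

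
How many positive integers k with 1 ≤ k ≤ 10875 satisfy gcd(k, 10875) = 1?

5600

Factor 10875: 10875 = 3 · 5^3 · 29.
φ(3) = 3 − 1 = 2.
φ(5^3) = 5^2·(5−1) = 25·4 = 100.
φ(29) = 29 − 1 = 28.
Multiply: 2 · 100 · 28 = 5600.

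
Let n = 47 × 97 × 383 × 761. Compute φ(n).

1282053120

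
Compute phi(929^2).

862112

φ(863041) = 863041 · (1 − 1/929)
       = 863041 · 928/929 = 862112.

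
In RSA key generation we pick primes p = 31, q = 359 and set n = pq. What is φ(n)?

For distinct primes, φ(pq) = (p−1)(q−1) = 30 × 358 = 10740.

10740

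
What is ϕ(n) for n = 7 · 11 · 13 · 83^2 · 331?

1617105600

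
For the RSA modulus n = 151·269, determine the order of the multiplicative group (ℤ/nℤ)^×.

φ(40619) = 40619 · (1 − 1/151) · (1 − 1/269)
       = 40619 · 40200/40619 = 40200.

40200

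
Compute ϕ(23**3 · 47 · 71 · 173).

φ(7024021267) = 7024021267 · (1 − 1/23) · (1 − 1/47) · (1 − 1/71) · (1 − 1/173)
       = 7024021267 · 12184480/13277923 = 6445589920.

6445589920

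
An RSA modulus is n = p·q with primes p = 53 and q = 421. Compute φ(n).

φ(n) = (p − 1)(q − 1) = (53−1)(421−1) = 52·420 = 21840.

21840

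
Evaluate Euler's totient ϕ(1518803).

Prime factorization: 1518803 = 11 · 13^2 · 19 · 43.
φ(11) = 11 − 1 = 10.
φ(13^2) = 13^2 − 13^1 = 169 − 13 = 156.
φ(19) = 19 − 1 = 18.
φ(43) = 43 − 1 = 42.
φ(1518803) = 10 × 156 × 18 × 42 = 1179360.

1179360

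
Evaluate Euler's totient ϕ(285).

First factor: 285 = 3 × 5 × 19.
φ(3) = 3 − 1 = 2.
φ(5) = 5 − 1 = 4.
φ(19) = 19 − 1 = 18.
Since φ is multiplicative, φ(285) = 2 · 4 · 18 = 144.

144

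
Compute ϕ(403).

First factor: 403 = 13 · 31.
φ(13) = 13 − 1 = 12.
φ(31) = 31 − 1 = 30.
Since φ is multiplicative, φ(403) = 12 · 30 = 360.

360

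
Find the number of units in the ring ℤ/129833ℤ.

110880

Factor 129833: 129833 = 11^2 · 29 · 37.
φ(129833) = 129833 · (1 − 1/11) · (1 − 1/29) · (1 − 1/37)
       = 129833 · 10080/11803 = 110880.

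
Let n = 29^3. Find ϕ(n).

23548

φ(24389) = 24389 · (1 − 1/29)
       = 24389 · 28/29 = 23548.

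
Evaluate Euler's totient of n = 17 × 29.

φ(17) = 17 − 1 = 16.
φ(29) = 29 − 1 = 28.
φ(493) = 16 × 28 = 448.

448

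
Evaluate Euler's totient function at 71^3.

352870

φ(357911) = 357911 · (1 − 1/71)
       = 357911 · 70/71 = 352870.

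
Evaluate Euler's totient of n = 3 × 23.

44

φ(3) = 3 − 1 = 2.
φ(23) = 23 − 1 = 22.
Since φ is multiplicative, φ(69) = 2 · 22 = 44.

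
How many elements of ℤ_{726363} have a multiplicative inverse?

First factor: 726363 = 3^2 · 11^2 · 23 · 29.
φ(3^2) = 3^1·(3−1) = 3·2 = 6.
φ(11^2) = 11^1·(11−1) = 11·10 = 110.
φ(23) = 23 − 1 = 22.
φ(29) = 29 − 1 = 28.
Multiply: 6 · 110 · 22 · 28 = 406560.

406560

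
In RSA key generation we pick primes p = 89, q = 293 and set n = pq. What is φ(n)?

φ(89) = 89 − 1 = 88.
φ(293) = 293 − 1 = 292.
Since φ is multiplicative, φ(26077) = 88 · 292 = 25696.

25696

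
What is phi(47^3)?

101614

φ(103823) = 103823 · (1 − 1/47)
       = 103823 · 46/47 = 101614.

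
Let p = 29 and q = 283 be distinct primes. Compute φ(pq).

φ(pq) = (p−1)(q−1) = 28 · 282 = 7896.

7896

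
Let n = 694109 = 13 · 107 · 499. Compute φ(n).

φ(694109) = 694109 · (1 − 1/13) · (1 − 1/107) · (1 − 1/499)
       = 694109 · 633456/694109 = 633456.

633456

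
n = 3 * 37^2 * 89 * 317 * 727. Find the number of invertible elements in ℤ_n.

53782451712

φ(84238065057) = 84238065057 · (1 − 1/3) · (1 − 1/37) · (1 − 1/89) · (1 − 1/317) · (1 − 1/727)
       = 84238065057 · 1453579776/2276704461 = 53782451712.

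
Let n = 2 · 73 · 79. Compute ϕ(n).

φ(11534) = 11534 · (1 − 1/2) · (1 − 1/73) · (1 − 1/79)
       = 11534 · 5616/11534 = 5616.

5616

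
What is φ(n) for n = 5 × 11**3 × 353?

φ(5) = 5 − 1 = 4.
φ(11^3) = 11^3 − 11^2 = 1331 − 121 = 1210.
φ(353) = 353 − 1 = 352.
Multiply: 4 · 1210 · 352 = 1703680.

1703680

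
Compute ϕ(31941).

16848

First factor: 31941 = 3^3 × 7 × 13^2.
φ(3^3) = 3^2·(3−1) = 9·2 = 18.
φ(7) = 7 − 1 = 6.
φ(13^2) = 13^2 − 13^1 = 169 − 13 = 156.
φ(31941) = 18 × 6 × 156 = 16848.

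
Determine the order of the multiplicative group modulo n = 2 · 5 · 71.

φ(2) = 2 − 1 = 1.
φ(5) = 5 − 1 = 4.
φ(71) = 71 − 1 = 70.
φ(710) = 1 × 4 × 70 = 280.

280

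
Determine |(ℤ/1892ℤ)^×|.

1892 = 2**2 * 11 * 43.
φ(1892) = 1892 · (1 − 1/2) · (1 − 1/11) · (1 − 1/43)
       = 1892 · 420/946 = 840.

840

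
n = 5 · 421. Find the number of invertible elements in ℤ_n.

1680

φ(2105) = 2105 · (1 − 1/5) · (1 − 1/421)
       = 2105 · 1680/2105 = 1680.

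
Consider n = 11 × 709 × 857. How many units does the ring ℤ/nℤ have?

6060480

φ(6683743) = 6683743 · (1 − 1/11) · (1 − 1/709) · (1 − 1/857)
       = 6683743 · 6060480/6683743 = 6060480.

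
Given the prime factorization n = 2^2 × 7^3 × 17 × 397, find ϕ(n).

3725568

φ(9259628) = 9259628 · (1 − 1/2) · (1 − 1/7) · (1 − 1/17) · (1 − 1/397)
       = 9259628 · 38016/94486 = 3725568.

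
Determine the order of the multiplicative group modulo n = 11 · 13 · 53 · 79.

φ(11) = 11 − 1 = 10.
φ(13) = 13 − 1 = 12.
φ(53) = 53 − 1 = 52.
φ(79) = 79 − 1 = 78.
Multiply: 10 · 12 · 52 · 78 = 486720.

486720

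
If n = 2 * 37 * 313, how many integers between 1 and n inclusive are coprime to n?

11232

φ(2) = 2 − 1 = 1.
φ(37) = 37 − 1 = 36.
φ(313) = 313 − 1 = 312.
φ(23162) = 1 × 36 × 312 = 11232.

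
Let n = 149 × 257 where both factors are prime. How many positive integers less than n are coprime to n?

37888

φ(n) = (p − 1)(q − 1) = (149−1)(257−1) = 148·256 = 37888.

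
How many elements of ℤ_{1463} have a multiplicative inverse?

1080

Factor 1463: 1463 = 7 × 11 × 19.
φ(7) = 7 − 1 = 6.
φ(11) = 11 − 1 = 10.
φ(19) = 19 − 1 = 18.
φ(1463) = 6 × 10 × 18 = 1080.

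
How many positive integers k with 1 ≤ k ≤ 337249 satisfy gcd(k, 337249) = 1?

Factor 337249: 337249 = 11 · 23 · 31 · 43.
φ(337249) = 337249 · (1 − 1/11) · (1 − 1/23) · (1 − 1/31) · (1 − 1/43)
       = 337249 · 277200/337249 = 277200.

277200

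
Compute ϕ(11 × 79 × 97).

74880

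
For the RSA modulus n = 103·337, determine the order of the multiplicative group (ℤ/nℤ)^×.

34272

φ(n) = (p − 1)(q − 1) = (103−1)(337−1) = 102·336 = 34272.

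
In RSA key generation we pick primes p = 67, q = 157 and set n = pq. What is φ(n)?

φ(pq) = (p−1)(q−1) = 66 · 156 = 10296.

10296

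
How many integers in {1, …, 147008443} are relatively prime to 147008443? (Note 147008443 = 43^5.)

φ(147008443) = 147008443 · (1 − 1/43)
       = 147008443 · 42/43 = 143589642.

143589642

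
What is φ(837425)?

First factor: 837425 = 5^2 * 19 * 41 * 43.
φ(5^2) = 5^2 − 5^1 = 25 − 5 = 20.
φ(19) = 19 − 1 = 18.
φ(41) = 41 − 1 = 40.
φ(43) = 43 − 1 = 42.
Since φ is multiplicative, φ(837425) = 20 · 18 · 40 · 42 = 604800.

604800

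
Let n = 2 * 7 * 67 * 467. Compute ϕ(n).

184536

φ(2) = 2 − 1 = 1.
φ(7) = 7 − 1 = 6.
φ(67) = 67 − 1 = 66.
φ(467) = 467 − 1 = 466.
Multiply: 1 · 6 · 66 · 466 = 184536.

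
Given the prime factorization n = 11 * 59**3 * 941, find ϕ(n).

1897841200

φ(11) = 11 − 1 = 10.
φ(59^3) = 59^3 − 59^2 = 205379 − 3481 = 201898.
φ(941) = 941 − 1 = 940.
φ(2125878029) = 10 × 201898 × 940 = 1897841200.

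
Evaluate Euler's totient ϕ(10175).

10175 = 5**2 · 11 · 37.
φ(10175) = 10175 · (1 − 1/5) · (1 − 1/11) · (1 − 1/37)
       = 10175 · 1440/2035 = 7200.

7200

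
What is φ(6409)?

5376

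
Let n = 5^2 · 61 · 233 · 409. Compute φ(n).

113587200

φ(145327925) = 145327925 · (1 − 1/5) · (1 − 1/61) · (1 − 1/233) · (1 − 1/409)
       = 145327925 · 22717440/29065585 = 113587200.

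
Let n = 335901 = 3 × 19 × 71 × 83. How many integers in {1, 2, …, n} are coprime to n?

206640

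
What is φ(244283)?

Prime factorization: 244283 = 13 * 19 * 23 * 43.
φ(13) = 13 − 1 = 12.
φ(19) = 19 − 1 = 18.
φ(23) = 23 − 1 = 22.
φ(43) = 43 − 1 = 42.
Since φ is multiplicative, φ(244283) = 12 · 18 · 22 · 42 = 199584.

199584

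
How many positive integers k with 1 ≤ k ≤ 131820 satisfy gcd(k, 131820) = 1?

131820 = 2**2 × 3 × 5 × 13**3.
φ(2^2) = 2^2 − 2^1 = 4 − 2 = 2.
φ(3) = 3 − 1 = 2.
φ(5) = 5 − 1 = 4.
φ(13^3) = 13^3 − 13^2 = 2197 − 169 = 2028.
φ(131820) = 2 × 2 × 4 × 2028 = 32448.

32448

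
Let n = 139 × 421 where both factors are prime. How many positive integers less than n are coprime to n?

57960

φ(139) = 139 − 1 = 138.
φ(421) = 421 − 1 = 420.
Since φ is multiplicative, φ(58519) = 138 · 420 = 57960.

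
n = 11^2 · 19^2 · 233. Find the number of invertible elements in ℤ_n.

φ(10177673) = 10177673 · (1 − 1/11) · (1 − 1/19) · (1 − 1/233)
       = 10177673 · 41760/48697 = 8727840.

8727840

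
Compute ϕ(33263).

30240

First factor: 33263 = 29 · 31 · 37.
φ(29) = 29 − 1 = 28.
φ(31) = 31 − 1 = 30.
φ(37) = 37 − 1 = 36.
φ(33263) = 28 × 30 × 36 = 30240.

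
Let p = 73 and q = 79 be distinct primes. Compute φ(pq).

5616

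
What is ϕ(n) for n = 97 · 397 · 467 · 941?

φ(97) = 97 − 1 = 96.
φ(397) = 397 − 1 = 396.
φ(467) = 467 − 1 = 466.
φ(941) = 941 − 1 = 940.
Multiply: 96 · 396 · 466 · 940 = 16652528640.

16652528640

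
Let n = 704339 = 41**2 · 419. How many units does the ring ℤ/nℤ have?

685520

φ(704339) = 704339 · (1 − 1/41) · (1 − 1/419)
       = 704339 · 16720/17179 = 685520.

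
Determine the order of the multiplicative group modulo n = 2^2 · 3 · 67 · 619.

163152

φ(2^2) = 2^1·(2−1) = 2·1 = 2.
φ(3) = 3 − 1 = 2.
φ(67) = 67 − 1 = 66.
φ(619) = 619 − 1 = 618.
φ(497676) = 2 × 2 × 66 × 618 = 163152.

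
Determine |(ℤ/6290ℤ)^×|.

Factor 6290: 6290 = 2 × 5 × 17 × 37.
φ(6290) = 6290 · (1 − 1/2) · (1 − 1/5) · (1 − 1/17) · (1 − 1/37)
       = 6290 · 2304/6290 = 2304.

2304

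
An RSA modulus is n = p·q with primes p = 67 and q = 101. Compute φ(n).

φ(6767) = 6767 · (1 − 1/67) · (1 − 1/101)
       = 6767 · 6600/6767 = 6600.

6600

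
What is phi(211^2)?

44310

φ(211^2) = 211^2 − 211^1 = 44521 − 211 = 44310.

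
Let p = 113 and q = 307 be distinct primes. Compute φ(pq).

34272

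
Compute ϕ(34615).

22176

First factor: 34615 = 5 * 7 * 23 * 43.
φ(5) = 5 − 1 = 4.
φ(7) = 7 − 1 = 6.
φ(23) = 23 − 1 = 22.
φ(43) = 43 − 1 = 42.
Multiply: 4 · 6 · 22 · 42 = 22176.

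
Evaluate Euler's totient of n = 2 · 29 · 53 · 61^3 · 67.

φ(2) = 2 − 1 = 1.
φ(29) = 29 − 1 = 28.
φ(53) = 53 − 1 = 52.
φ(61^3) = 61^3 − 61^2 = 226981 − 3721 = 223260.
φ(67) = 67 − 1 = 66.
Since φ is multiplicative, φ(46748552798) = 1 · 28 · 52 · 223260 · 66 = 21454392960.

21454392960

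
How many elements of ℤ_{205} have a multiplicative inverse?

First factor: 205 = 5 · 41.
φ(5) = 5 − 1 = 4.
φ(41) = 41 − 1 = 40.
Since φ is multiplicative, φ(205) = 4 · 40 = 160.

160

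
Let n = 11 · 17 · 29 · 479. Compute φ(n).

2141440

φ(2597617) = 2597617 · (1 − 1/11) · (1 − 1/17) · (1 − 1/29) · (1 − 1/479)
       = 2597617 · 2141440/2597617 = 2141440.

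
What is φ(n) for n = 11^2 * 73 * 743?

φ(11^2) = 11^1·(11−1) = 11·10 = 110.
φ(73) = 73 − 1 = 72.
φ(743) = 743 − 1 = 742.
φ(6562919) = 110 × 72 × 742 = 5876640.

5876640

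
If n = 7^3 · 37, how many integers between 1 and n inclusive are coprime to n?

φ(7^3) = 7^3 − 7^2 = 343 − 49 = 294.
φ(37) = 37 − 1 = 36.
φ(12691) = 294 × 36 = 10584.

10584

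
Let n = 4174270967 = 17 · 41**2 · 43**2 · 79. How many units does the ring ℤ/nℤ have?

3696376320

φ(4174270967) = 4174270967 · (1 − 1/17) · (1 − 1/41) · (1 − 1/43) · (1 − 1/79)
       = 4174270967 · 2096640/2367709 = 3696376320.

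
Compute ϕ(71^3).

φ(71^3) = 71^3 − 71^2 = 357911 − 5041 = 352870.

352870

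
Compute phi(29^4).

682892

φ(707281) = 707281 · (1 − 1/29)
       = 707281 · 28/29 = 682892.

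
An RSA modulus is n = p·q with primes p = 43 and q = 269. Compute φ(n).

φ(pq) = (p−1)(q−1) = 42 · 268 = 11256.

11256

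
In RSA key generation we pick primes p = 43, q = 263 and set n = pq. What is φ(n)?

11004

φ(11309) = 11309 · (1 − 1/43) · (1 − 1/263)
       = 11309 · 11004/11309 = 11004.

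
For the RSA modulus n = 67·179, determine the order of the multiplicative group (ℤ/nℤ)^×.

φ(pq) = (p−1)(q−1) = 66 · 178 = 11748.

11748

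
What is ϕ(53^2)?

φ(2809) = 2809 · (1 − 1/53)
       = 2809 · 52/53 = 2756.

2756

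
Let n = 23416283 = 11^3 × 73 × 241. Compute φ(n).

20908800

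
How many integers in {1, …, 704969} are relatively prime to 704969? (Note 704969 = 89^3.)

φ(704969) = 704969 · (1 − 1/89)
       = 704969 · 88/89 = 697048.

697048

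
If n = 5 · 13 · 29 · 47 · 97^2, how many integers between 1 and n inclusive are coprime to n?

575705088

φ(833590355) = 833590355 · (1 − 1/5) · (1 − 1/13) · (1 − 1/29) · (1 − 1/47) · (1 − 1/97)
       = 833590355 · 5935104/8593715 = 575705088.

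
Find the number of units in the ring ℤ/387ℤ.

252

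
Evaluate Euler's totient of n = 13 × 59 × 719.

499728

φ(551473) = 551473 · (1 − 1/13) · (1 − 1/59) · (1 − 1/719)
       = 551473 · 499728/551473 = 499728.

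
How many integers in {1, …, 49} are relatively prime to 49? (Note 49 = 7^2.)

φ(7^2) = 7^2 − 7^1 = 49 − 7 = 42.

42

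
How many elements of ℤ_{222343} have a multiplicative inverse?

179200

Factor 222343: 222343 = 11 · 17 · 29 · 41.
φ(11) = 11 − 1 = 10.
φ(17) = 17 − 1 = 16.
φ(29) = 29 − 1 = 28.
φ(41) = 41 − 1 = 40.
Since φ is multiplicative, φ(222343) = 10 · 16 · 28 · 40 = 179200.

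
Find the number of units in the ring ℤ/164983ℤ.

First factor: 164983 = 7**3 · 13 · 37.
φ(7^3) = 7^2·(7−1) = 49·6 = 294.
φ(13) = 13 − 1 = 12.
φ(37) = 37 − 1 = 36.
Since φ is multiplicative, φ(164983) = 294 · 12 · 36 = 127008.

127008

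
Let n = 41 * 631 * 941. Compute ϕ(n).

φ(41) = 41 − 1 = 40.
φ(631) = 631 − 1 = 630.
φ(941) = 941 − 1 = 940.
Since φ is multiplicative, φ(24344611) = 40 · 630 · 940 = 23688000.

23688000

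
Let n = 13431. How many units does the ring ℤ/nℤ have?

7920

First factor: 13431 = 3 · 11**2 · 37.
φ(13431) = 13431 · (1 − 1/3) · (1 − 1/11) · (1 − 1/37)
       = 13431 · 720/1221 = 7920.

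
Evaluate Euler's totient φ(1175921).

1034880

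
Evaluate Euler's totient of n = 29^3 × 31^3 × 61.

40733330400

φ(44320934639) = 44320934639 · (1 − 1/29) · (1 − 1/31) · (1 − 1/61)
       = 44320934639 · 50400/54839 = 40733330400.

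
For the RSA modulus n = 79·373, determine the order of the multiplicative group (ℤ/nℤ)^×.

φ(29467) = 29467 · (1 − 1/79) · (1 − 1/373)
       = 29467 · 29016/29467 = 29016.

29016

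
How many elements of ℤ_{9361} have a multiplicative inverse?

First factor: 9361 = 11 * 23 * 37.
φ(11) = 11 − 1 = 10.
φ(23) = 23 − 1 = 22.
φ(37) = 37 − 1 = 36.
φ(9361) = 10 × 22 × 36 = 7920.

7920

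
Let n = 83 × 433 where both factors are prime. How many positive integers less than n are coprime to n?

35424

φ(pq) = (p−1)(q−1) = 82 · 432 = 35424.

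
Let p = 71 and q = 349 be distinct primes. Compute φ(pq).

24360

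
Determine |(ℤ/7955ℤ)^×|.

Factor 7955: 7955 = 5 · 37 · 43.
φ(7955) = 7955 · (1 − 1/5) · (1 − 1/37) · (1 − 1/43)
       = 7955 · 6048/7955 = 6048.

6048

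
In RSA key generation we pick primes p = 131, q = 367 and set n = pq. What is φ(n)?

47580

φ(48077) = 48077 · (1 − 1/131) · (1 − 1/367)
       = 48077 · 47580/48077 = 47580.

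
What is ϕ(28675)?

21600

First factor: 28675 = 5^2 · 31 · 37.
φ(28675) = 28675 · (1 − 1/5) · (1 − 1/31) · (1 − 1/37)
       = 28675 · 4320/5735 = 21600.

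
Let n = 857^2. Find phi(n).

φ(734449) = 734449 · (1 − 1/857)
       = 734449 · 856/857 = 733592.

733592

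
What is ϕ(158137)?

120960

158137 = 7 × 19 × 29 × 41.
φ(158137) = 158137 · (1 − 1/7) · (1 − 1/19) · (1 − 1/29) · (1 − 1/41)
       = 158137 · 120960/158137 = 120960.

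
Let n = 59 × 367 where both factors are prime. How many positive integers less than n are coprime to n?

21228

φ(pq) = (p−1)(q−1) = 58 · 366 = 21228.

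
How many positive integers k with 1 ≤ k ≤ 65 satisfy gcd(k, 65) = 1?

48

Prime factorization: 65 = 5 × 13.
φ(65) = 65 · (1 − 1/5) · (1 − 1/13)
       = 65 · 48/65 = 48.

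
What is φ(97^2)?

9312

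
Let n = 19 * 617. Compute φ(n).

φ(19) = 19 − 1 = 18.
φ(617) = 617 − 1 = 616.
φ(11723) = 18 × 616 = 11088.

11088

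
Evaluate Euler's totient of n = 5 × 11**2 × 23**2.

φ(5) = 5 − 1 = 4.
φ(11^2) = 11^1·(11−1) = 11·10 = 110.
φ(23^2) = 23^2 − 23^1 = 529 − 23 = 506.
Multiply: 4 · 110 · 506 = 222640.

222640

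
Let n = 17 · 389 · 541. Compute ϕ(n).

3352320

φ(3577633) = 3577633 · (1 − 1/17) · (1 − 1/389) · (1 − 1/541)
       = 3577633 · 3352320/3577633 = 3352320.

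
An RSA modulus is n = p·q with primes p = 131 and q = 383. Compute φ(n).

49660

φ(50173) = 50173 · (1 − 1/131) · (1 − 1/383)
       = 50173 · 49660/50173 = 49660.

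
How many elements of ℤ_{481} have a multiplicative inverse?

First factor: 481 = 13 × 37.
φ(481) = 481 · (1 − 1/13) · (1 − 1/37)
       = 481 · 432/481 = 432.

432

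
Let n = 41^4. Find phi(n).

2756840

φ(2825761) = 2825761 · (1 − 1/41)
       = 2825761 · 40/41 = 2756840.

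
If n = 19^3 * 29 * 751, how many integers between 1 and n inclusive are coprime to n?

φ(149382161) = 149382161 · (1 − 1/19) · (1 − 1/29) · (1 − 1/751)
       = 149382161 · 378000/413801 = 136458000.

136458000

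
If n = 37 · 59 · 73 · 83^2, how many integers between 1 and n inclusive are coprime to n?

φ(37) = 37 − 1 = 36.
φ(59) = 59 − 1 = 58.
φ(73) = 73 − 1 = 72.
φ(83^2) = 83^1·(83−1) = 83·82 = 6806.
Multiply: 36 · 58 · 72 · 6806 = 1023186816.

1023186816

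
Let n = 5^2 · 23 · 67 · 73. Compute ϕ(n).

2090880

φ(2812325) = 2812325 · (1 − 1/5) · (1 − 1/23) · (1 − 1/67) · (1 − 1/73)
       = 2812325 · 418176/562465 = 2090880.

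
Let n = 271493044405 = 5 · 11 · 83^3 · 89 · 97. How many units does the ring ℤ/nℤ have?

φ(5) = 5 − 1 = 4.
φ(11) = 11 − 1 = 10.
φ(83^3) = 83^3 − 83^2 = 571787 − 6889 = 564898.
φ(89) = 89 − 1 = 88.
φ(97) = 97 − 1 = 96.
Multiply: 4 · 10 · 564898 · 88 · 96 = 190890332160.

190890332160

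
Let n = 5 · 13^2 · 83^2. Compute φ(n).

4246944

φ(5) = 5 − 1 = 4.
φ(13^2) = 13^2 − 13^1 = 169 − 13 = 156.
φ(83^2) = 83^1·(83−1) = 83·82 = 6806.
Multiply: 4 · 156 · 6806 = 4246944.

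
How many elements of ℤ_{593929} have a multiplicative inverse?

443520

593929 = 7^2 × 17 × 23 × 31.
φ(7^2) = 7^1·(7−1) = 7·6 = 42.
φ(17) = 17 − 1 = 16.
φ(23) = 23 − 1 = 22.
φ(31) = 31 − 1 = 30.
Since φ is multiplicative, φ(593929) = 42 · 16 · 22 · 30 = 443520.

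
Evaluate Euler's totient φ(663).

384

663 = 3 · 13 · 17.
φ(663) = 663 · (1 − 1/3) · (1 − 1/13) · (1 − 1/17)
       = 663 · 384/663 = 384.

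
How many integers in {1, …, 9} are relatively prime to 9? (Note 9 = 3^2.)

φ(3^2) = 3^1·(3−1) = 3·2 = 6.

6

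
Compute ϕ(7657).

Prime factorization: 7657 = 13 · 19 · 31.
φ(7657) = 7657 · (1 − 1/13) · (1 − 1/19) · (1 − 1/31)
       = 7657 · 6480/7657 = 6480.

6480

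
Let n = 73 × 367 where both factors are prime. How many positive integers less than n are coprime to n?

26352

φ(n) = (p − 1)(q − 1) = (73−1)(367−1) = 72·366 = 26352.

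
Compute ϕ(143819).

123552

Factor 143819: 143819 = 13^2 · 23 · 37.
φ(143819) = 143819 · (1 − 1/13) · (1 − 1/23) · (1 − 1/37)
       = 143819 · 9504/11063 = 123552.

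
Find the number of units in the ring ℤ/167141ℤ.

144144

Prime factorization: 167141 = 13**2 * 23 * 43.
φ(167141) = 167141 · (1 − 1/13) · (1 − 1/23) · (1 − 1/43)
       = 167141 · 11088/12857 = 144144.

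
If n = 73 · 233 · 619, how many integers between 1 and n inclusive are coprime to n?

10323072

φ(73) = 73 − 1 = 72.
φ(233) = 233 − 1 = 232.
φ(619) = 619 − 1 = 618.
φ(10528571) = 72 × 232 × 618 = 10323072.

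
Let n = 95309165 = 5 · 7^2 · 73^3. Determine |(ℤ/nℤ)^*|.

64459584

φ(5) = 5 − 1 = 4.
φ(7^2) = 7^2 − 7^1 = 49 − 7 = 42.
φ(73^3) = 73^2·(73−1) = 5329·72 = 383688.
Since φ is multiplicative, φ(95309165) = 4 · 42 · 383688 = 64459584.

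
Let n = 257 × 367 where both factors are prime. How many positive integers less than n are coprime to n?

93696

φ(pq) = (p−1)(q−1) = 256 · 366 = 93696.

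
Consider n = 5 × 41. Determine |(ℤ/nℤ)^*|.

φ(5) = 5 − 1 = 4.
φ(41) = 41 − 1 = 40.
Multiply: 4 · 40 = 160.

160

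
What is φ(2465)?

Factor 2465: 2465 = 5 × 17 × 29.
φ(2465) = 2465 · (1 − 1/5) · (1 − 1/17) · (1 − 1/29)
       = 2465 · 1792/2465 = 1792.

1792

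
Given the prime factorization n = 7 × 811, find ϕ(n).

4860

φ(5677) = 5677 · (1 − 1/7) · (1 − 1/811)
       = 5677 · 4860/5677 = 4860.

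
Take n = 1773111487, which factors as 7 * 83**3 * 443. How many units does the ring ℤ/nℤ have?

1498109496

φ(7) = 7 − 1 = 6.
φ(83^3) = 83^3 − 83^2 = 571787 − 6889 = 564898.
φ(443) = 443 − 1 = 442.
φ(1773111487) = 6 × 564898 × 442 = 1498109496.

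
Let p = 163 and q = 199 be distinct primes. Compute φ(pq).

φ(n) = (p − 1)(q − 1) = (163−1)(199−1) = 162·198 = 32076.

32076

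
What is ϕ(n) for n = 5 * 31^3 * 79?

φ(5) = 5 − 1 = 4.
φ(31^3) = 31^3 − 31^2 = 29791 − 961 = 28830.
φ(79) = 79 − 1 = 78.
φ(11767445) = 4 × 28830 × 78 = 8994960.

8994960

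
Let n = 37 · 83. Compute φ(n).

φ(3071) = 3071 · (1 − 1/37) · (1 − 1/83)
       = 3071 · 2952/3071 = 2952.

2952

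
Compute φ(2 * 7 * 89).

φ(1246) = 1246 · (1 − 1/2) · (1 − 1/7) · (1 − 1/89)
       = 1246 · 528/1246 = 528.

528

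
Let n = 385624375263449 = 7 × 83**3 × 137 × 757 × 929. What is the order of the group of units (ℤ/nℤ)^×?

φ(7) = 7 − 1 = 6.
φ(83^3) = 83^3 − 83^2 = 571787 − 6889 = 564898.
φ(137) = 137 − 1 = 136.
φ(757) = 757 − 1 = 756.
φ(929) = 929 − 1 = 928.
Multiply: 6 · 564898 · 136 · 756 · 928 = 323392517812224.

323392517812224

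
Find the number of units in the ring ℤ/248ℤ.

120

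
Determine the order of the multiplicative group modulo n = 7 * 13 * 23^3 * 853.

713921472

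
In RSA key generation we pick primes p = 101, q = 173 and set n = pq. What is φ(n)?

17200

For distinct primes, φ(pq) = (p−1)(q−1) = 100 × 172 = 17200.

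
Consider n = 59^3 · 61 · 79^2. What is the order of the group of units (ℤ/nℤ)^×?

φ(59^3) = 59^3 − 59^2 = 205379 − 3481 = 201898.
φ(61) = 61 − 1 = 60.
φ(79^2) = 79^1·(79−1) = 79·78 = 6162.
φ(78187990679) = 201898 × 60 × 6162 = 74645728560.

74645728560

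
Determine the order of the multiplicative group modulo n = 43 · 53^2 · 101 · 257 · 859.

2542469529600

φ(2693195348581) = 2693195348581 · (1 − 1/43) · (1 − 1/53) · (1 − 1/101) · (1 − 1/257) · (1 − 1/859)
       = 2693195348581 · 47971123200/50815006577 = 2542469529600.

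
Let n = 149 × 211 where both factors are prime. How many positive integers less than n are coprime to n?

φ(149) = 149 − 1 = 148.
φ(211) = 211 − 1 = 210.
φ(31439) = 148 × 210 = 31080.

31080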